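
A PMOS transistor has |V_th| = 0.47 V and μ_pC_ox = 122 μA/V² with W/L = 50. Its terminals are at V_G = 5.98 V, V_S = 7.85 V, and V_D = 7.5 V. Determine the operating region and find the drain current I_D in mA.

V_SG = V_S − V_G = 7.85 − 5.98 = 1.87 V; V_SD = V_S − V_D = 7.85 − 7.5 = 0.35 V.
k_p = μ_pC_ox · (W/L) = 6.1 mA/V².
V_ov = V_SG − |V_th| = 1.87 − 0.47 = 1.4 V.
Since V_SD = 0.35 V < V_ov = 1.4 V, the device is in the triode region.
I_D = k_p [V_ov · V_SD − ½ V_SD²] = 6.1 × [1.4 × 0.35 − 0.5 × 0.35²] = 2.62 mA.

Triode; I_D = 2.62 mA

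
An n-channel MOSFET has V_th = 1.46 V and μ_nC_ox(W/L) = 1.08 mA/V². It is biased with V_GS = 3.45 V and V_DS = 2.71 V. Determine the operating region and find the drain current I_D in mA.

Saturation; I_D = 2.14 mA

V_ov = V_GS − V_th = 3.45 − 1.46 = 1.99 V.
Since V_DS = 2.71 V ≥ V_ov = 1.99 V, the device is in saturation.
I_D = ½ k_n V_ov² = 0.5 × 1.08 × 1.99² = 2.14 mA.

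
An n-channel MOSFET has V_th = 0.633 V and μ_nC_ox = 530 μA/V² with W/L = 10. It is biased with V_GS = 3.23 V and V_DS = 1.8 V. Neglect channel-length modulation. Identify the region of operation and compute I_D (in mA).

k_n = μ_nC_ox · (W/L) = 5.3 mA/V².
V_ov = V_GS − V_th = 3.23 − 0.633 = 2.6 V.
Since V_DS = 1.8 V < V_ov = 2.6 V, the device is in the triode region.
I_D = k_n [V_ov · V_DS − ½ V_DS²] = 5.3 × [2.6 × 1.8 − 0.5 × 1.8²] = 16.2 mA.

Triode; I_D = 16.2 mA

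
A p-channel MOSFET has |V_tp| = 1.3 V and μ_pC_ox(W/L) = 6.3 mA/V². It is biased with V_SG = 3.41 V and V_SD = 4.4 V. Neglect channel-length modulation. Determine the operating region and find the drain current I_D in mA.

Saturation; I_D = 14.0 mA

V_ov = V_SG − |V_tp| = 3.41 − 1.3 = 2.11 V.
Since V_SD = 4.4 V ≥ V_ov = 2.11 V, the device is in saturation.
I_D = ½ k_p V_ov² = 0.5 × 6.3 × 2.11² = 14 mA.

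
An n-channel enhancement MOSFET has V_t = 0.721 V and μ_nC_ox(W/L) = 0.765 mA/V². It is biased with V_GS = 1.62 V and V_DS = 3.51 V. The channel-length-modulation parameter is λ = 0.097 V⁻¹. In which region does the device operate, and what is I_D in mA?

V_ov = V_GS − V_t = 1.62 − 0.721 = 0.899 V.
Since V_DS = 3.51 V ≥ V_ov = 0.899 V, the device is in saturation.
I_D = ½ k_n V_ov² (1 + λ V_DS) = 0.5 × 0.765 × 0.899² × (1 + 0.097 × 3.51) = 0.414 mA.

Saturation; I_D = 0.414 mA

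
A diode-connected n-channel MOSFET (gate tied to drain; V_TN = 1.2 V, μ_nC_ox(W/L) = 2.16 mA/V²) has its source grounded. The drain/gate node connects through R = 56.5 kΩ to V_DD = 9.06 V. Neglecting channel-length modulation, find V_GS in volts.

V_GS = 1.55 V

With gate tied to drain, V_GS = V_DS ≥ V_GS − V_TN, so the device is in saturation.
KCL at the drain: ½ k_n (V_GS − V_TN)² = (V_DD − V_GS)/R.
Let x = V_GS − 1.2. Then 61 x² + x − 7.86 = 0, giving x = 0.351 V (positive root), so V_GS = 1.55 V.
I_D = (V_DD − V_GS)/R = (9.06 − 1.55) / 56.5 = 0.133 mA.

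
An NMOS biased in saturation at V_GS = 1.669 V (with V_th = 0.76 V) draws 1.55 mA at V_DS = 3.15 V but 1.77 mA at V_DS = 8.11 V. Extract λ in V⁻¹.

With V_GS fixed, I_D ∝ (1 + λ V_DS) in saturation, so I_D2/I_D1 = (1 + λ V_DS2)/(1 + λ V_DS1).
1.77/1.55 = 1.142 = (1 + 8.11 λ)/(1 + 3.15 λ).
Solving: λ (I_D1 V_DS2 − I_D2 V_DS1) = I_D2 − I_D1, so λ = (1.77 − 1.55) / (1.55 × 8.11 − 1.77 × 3.15) = 0.22 / 6.99 = 0.0315 V⁻¹.

λ = 0.0315 V⁻¹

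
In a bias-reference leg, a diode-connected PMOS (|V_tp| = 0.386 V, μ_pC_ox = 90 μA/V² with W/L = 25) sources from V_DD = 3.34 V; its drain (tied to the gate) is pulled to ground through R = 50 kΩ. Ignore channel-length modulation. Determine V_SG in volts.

V_SG = 0.606 V

With gate tied to drain, V_SG = V_SD ≥ V_SG − |V_tp|, so the device is in saturation.
k_p = μ_pC_ox · (W/L) = 2.25 mA/V².
KCL at the drain: ½ k_p (V_SG − |V_tp|)² = (V_DD − V_SG)/R.
Let x = V_SG − 0.386. Then 56.2 x² + x − 2.954 = 0, giving x = 0.22 V (positive root), so V_SG = 0.606 V.
I_D = (V_DD − V_SG)/R = (3.34 − 0.606) / 50 = 0.0547 mA.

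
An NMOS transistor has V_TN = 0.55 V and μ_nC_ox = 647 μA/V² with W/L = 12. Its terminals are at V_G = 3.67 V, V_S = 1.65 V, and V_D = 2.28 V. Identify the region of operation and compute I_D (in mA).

V_GS = V_G − V_S = 3.67 − 1.65 = 2.02 V; V_DS = V_D − V_S = 2.28 − 1.65 = 0.63 V.
k_n = μ_nC_ox · (W/L) = 7.764 mA/V².
V_ov = V_GS − V_TN = 2.02 − 0.55 = 1.47 V.
Since V_DS = 0.63 V < V_ov = 1.47 V, the device is in the triode region.
I_D = k_n [V_ov · V_DS − ½ V_DS²] = 7.764 × [1.47 × 0.63 − 0.5 × 0.63²] = 5.65 mA.

Triode; I_D = 5.65 mA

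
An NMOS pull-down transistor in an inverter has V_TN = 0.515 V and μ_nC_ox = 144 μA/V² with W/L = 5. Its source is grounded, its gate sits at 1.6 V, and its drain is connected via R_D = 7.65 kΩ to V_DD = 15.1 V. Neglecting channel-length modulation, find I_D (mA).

V_GS = V_G = 1.6 V, so V_ov = 1.6 − 0.515 = 1.08 V.
k_n = μ_nC_ox · (W/L) = 0.72 mA/V².
Assume saturation: I_D = ½ k_n V_ov² = 0.5 × 0.72 × 1.08² = 0.424 mA, giving V_DS = V_DD − I_D R_D = 15.1 − 0.424 × 7.65 = 11.9 V.
V_DS = 11.9 V ≥ V_ov = 1.08 V, confirming saturation.

I_D = 0.424 mA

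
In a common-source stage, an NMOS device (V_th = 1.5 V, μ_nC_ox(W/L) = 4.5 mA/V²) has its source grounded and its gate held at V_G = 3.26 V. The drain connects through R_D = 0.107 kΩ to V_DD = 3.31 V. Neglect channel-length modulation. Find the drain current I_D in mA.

I_D = 6.97 mA

V_GS = V_G = 3.26 V, so V_ov = 3.26 − 1.5 = 1.76 V.
Assume saturation: I_D = ½ k_n V_ov² = 0.5 × 4.5 × 1.76² = 6.97 mA, giving V_DS = V_DD − I_D R_D = 3.31 − 6.97 × 0.107 = 2.56 V.
V_DS = 2.56 V ≥ V_ov = 1.76 V, confirming saturation.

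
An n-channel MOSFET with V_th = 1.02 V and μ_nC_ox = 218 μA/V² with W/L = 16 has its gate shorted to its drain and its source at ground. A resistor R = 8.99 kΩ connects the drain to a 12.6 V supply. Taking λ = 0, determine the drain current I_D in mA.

I_D = 1.20 mA

With gate tied to drain, V_GS = V_DS ≥ V_GS − V_th, so the device is in saturation.
k_n = μ_nC_ox · (W/L) = 3.488 mA/V².
KCL at the drain: ½ k_n (V_GS − V_th)² = (V_DD − V_GS)/R.
Let x = V_GS − 1.02. Then 15.7 x² + x − 11.58 = 0, giving x = 0.828 V (positive root), so V_GS = 1.85 V.
I_D = (V_DD − V_GS)/R = (12.6 − 1.85) / 8.99 = 1.2 mA.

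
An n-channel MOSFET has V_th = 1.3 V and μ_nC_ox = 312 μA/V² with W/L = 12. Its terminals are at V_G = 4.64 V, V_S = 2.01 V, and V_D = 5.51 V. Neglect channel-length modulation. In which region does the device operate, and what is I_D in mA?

V_GS = V_G − V_S = 4.64 − 2.01 = 2.63 V; V_DS = V_D − V_S = 5.51 − 2.01 = 3.5 V.
k_n = μ_nC_ox · (W/L) = 3.744 mA/V².
V_ov = V_GS − V_th = 2.63 − 1.3 = 1.33 V.
Since V_DS = 3.5 V ≥ V_ov = 1.33 V, the device is in saturation.
I_D = ½ k_n V_ov² = 0.5 × 3.744 × 1.33² = 3.31 mA.

Saturation; I_D = 3.31 mA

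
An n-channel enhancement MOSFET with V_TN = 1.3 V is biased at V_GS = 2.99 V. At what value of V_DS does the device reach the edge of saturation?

The boundary between triode and saturation is V_DS = V_GS − V_TN = V_ov.
V_ov = 2.99 − 1.3 = 1.69 V.

V_DS,sat = 1.69 V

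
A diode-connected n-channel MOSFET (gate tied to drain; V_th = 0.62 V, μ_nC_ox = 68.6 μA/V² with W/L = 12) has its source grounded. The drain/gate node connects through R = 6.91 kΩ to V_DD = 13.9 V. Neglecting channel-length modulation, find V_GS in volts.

With gate tied to drain, V_GS = V_DS ≥ V_GS − V_th, so the device is in saturation.
k_n = μ_nC_ox · (W/L) = 0.8232 mA/V².
KCL at the drain: ½ k_n (V_GS − V_th)² = (V_DD − V_GS)/R.
Let x = V_GS − 0.62. Then 2.84 x² + x − 13.28 = 0, giving x = 1.99 V (positive root), so V_GS = 2.61 V.
I_D = (V_DD − V_GS)/R = (13.9 − 2.61) / 6.91 = 1.63 mA.

V_GS = 2.61 V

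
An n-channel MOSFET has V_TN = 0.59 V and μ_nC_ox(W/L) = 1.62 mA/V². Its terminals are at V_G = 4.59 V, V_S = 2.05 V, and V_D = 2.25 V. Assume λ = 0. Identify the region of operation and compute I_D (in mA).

V_GS = V_G − V_S = 4.59 − 2.05 = 2.54 V; V_DS = V_D − V_S = 2.25 − 2.05 = 0.2 V.
V_ov = V_GS − V_TN = 2.54 − 0.59 = 1.95 V.
Since V_DS = 0.2 V < V_ov = 1.95 V, the device is in the triode region.
I_D = k_n [V_ov · V_DS − ½ V_DS²] = 1.62 × [1.95 × 0.2 − 0.5 × 0.2²] = 0.599 mA.

Triode; I_D = 0.599 mA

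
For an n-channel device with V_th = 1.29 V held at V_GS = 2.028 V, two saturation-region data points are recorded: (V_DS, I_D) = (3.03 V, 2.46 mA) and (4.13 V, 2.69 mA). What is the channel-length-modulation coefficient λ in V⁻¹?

With V_GS fixed, I_D ∝ (1 + λ V_DS) in saturation, so I_D2/I_D1 = (1 + λ V_DS2)/(1 + λ V_DS1).
2.69/2.46 = 1.093 = (1 + 4.13 λ)/(1 + 3.03 λ).
Solving: λ (I_D1 V_DS2 − I_D2 V_DS1) = I_D2 − I_D1, so λ = (2.69 − 2.46) / (2.46 × 4.13 − 2.69 × 3.03) = 0.23 / 2.01 = 0.114 V⁻¹.

λ = 0.114 V⁻¹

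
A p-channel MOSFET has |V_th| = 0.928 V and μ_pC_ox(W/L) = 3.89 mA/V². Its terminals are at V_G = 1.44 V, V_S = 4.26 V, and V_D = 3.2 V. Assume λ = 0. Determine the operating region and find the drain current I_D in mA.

V_SG = V_S − V_G = 4.26 − 1.44 = 2.82 V; V_SD = V_S − V_D = 4.26 − 3.2 = 1.06 V.
V_ov = V_SG − |V_th| = 2.82 − 0.928 = 1.89 V.
Since V_SD = 1.06 V < V_ov = 1.89 V, the device is in the triode region.
I_D = k_p [V_ov · V_SD − ½ V_SD²] = 3.89 × [1.89 × 1.06 − 0.5 × 1.06²] = 5.62 mA.

Triode; I_D = 5.62 mA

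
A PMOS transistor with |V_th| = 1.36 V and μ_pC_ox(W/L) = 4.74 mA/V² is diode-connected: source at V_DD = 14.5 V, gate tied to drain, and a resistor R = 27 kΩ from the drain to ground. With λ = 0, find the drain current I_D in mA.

I_D = 0.470 mA

With gate tied to drain, V_SG = V_SD ≥ V_SG − |V_th|, so the device is in saturation.
KCL at the drain: ½ k_p (V_SG − |V_th|)² = (V_DD − V_SG)/R.
Let x = V_SG − 1.36. Then 64 x² + x − 13.14 = 0, giving x = 0.445 V (positive root), so V_SG = 1.81 V.
I_D = (V_DD − V_SG)/R = (14.5 − 1.81) / 27 = 0.47 mA.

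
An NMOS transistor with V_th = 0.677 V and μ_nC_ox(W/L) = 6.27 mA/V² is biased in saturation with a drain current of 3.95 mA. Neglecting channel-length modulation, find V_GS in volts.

In saturation I_D = ½ k_n (V_GS − V_th)², so V_GS − V_th = √(2 I_D / k_n) = √(2 × 3.95 / 6.27) = 1.12 V.
V_GS = 0.677 + 1.12 = 1.8 V.

V_GS = 1.80 V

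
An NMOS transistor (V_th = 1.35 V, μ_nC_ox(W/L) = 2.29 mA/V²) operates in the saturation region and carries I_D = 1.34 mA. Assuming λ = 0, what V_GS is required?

In saturation I_D = ½ k_n (V_GS − V_th)², so V_GS − V_th = √(2 I_D / k_n) = √(2 × 1.34 / 2.29) = 1.08 V.
V_GS = 1.35 + 1.08 = 2.43 V.

V_GS = 2.43 V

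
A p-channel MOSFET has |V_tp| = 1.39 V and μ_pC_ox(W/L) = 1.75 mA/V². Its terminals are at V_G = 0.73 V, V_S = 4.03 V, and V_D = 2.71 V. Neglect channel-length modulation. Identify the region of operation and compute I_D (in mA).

Triode; I_D = 2.89 mA

V_SG = V_S − V_G = 4.03 − 0.73 = 3.3 V; V_SD = V_S − V_D = 4.03 − 2.71 = 1.32 V.
V_ov = V_SG − |V_tp| = 3.3 − 1.39 = 1.91 V.
Since V_SD = 1.32 V < V_ov = 1.91 V, the device is in the triode region.
I_D = k_p [V_ov · V_SD − ½ V_SD²] = 1.75 × [1.91 × 1.32 − 0.5 × 1.32²] = 2.89 mA.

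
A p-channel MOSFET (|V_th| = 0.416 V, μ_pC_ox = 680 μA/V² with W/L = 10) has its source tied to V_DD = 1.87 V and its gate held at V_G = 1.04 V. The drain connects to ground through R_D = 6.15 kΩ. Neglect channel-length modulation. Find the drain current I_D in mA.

I_D = 0.285 mA

V_SG = V_DD − V_G = 1.87 − 1.04 = 0.83 V, so V_ov = 0.83 − 0.416 = 0.414 V.
k_p = μ_pC_ox · (W/L) = 6.8 mA/V².
Assume saturation: I_D = ½ k_p V_ov² = 0.5 × 6.8 × 0.414² = 0.583 mA, giving V_SD = V_DD − I_D R_D = 1.87 − 0.583 × 6.15 = -1.71 V.
But -1.71 V < V_ov = 0.414 V, so the device is actually in triode.
In triode I_D = k_p[V_ov V_SD − ½ V_SD²] and I_D = (V_DD − V_SD)/R_D. Equating: 20.9 V_SD² − 18.31 V_SD + 1.87 = 0, giving V_SD = 0.118 V (the root below V_ov).
I_D = (1.87 − 0.118) / 6.15 = 0.285 mA.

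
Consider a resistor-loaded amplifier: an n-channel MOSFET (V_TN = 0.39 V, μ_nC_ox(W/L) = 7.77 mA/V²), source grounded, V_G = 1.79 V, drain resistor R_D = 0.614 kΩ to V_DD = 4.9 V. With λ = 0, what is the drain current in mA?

V_GS = V_G = 1.79 V, so V_ov = 1.79 − 0.39 = 1.4 V.
Assume saturation: I_D = ½ k_n V_ov² = 0.5 × 7.77 × 1.4² = 7.61 mA, giving V_DS = V_DD − I_D R_D = 4.9 − 7.61 × 0.614 = 0.225 V.
But 0.225 V < V_ov = 1.4 V, so the device is actually in triode.
In triode I_D = k_n[V_ov V_DS − ½ V_DS²] and I_D = (V_DD − V_DS)/R_D. Equating: 2.39 V_DS² − 7.679 V_DS + 4.9 = 0, giving V_DS = 0.877 V (the root below V_ov).
I_D = (4.9 − 0.877) / 0.614 = 6.55 mA.

I_D = 6.55 mA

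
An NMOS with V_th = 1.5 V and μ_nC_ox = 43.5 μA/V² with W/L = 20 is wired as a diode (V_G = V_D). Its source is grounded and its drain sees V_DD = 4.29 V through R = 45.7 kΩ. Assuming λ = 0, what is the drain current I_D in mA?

With gate tied to drain, V_GS = V_DS ≥ V_GS − V_th, so the device is in saturation.
k_n = μ_nC_ox · (W/L) = 0.87 mA/V².
KCL at the drain: ½ k_n (V_GS − V_th)² = (V_DD − V_GS)/R.
Let x = V_GS − 1.5. Then 19.9 x² + x − 2.79 = 0, giving x = 0.35 V (positive root), so V_GS = 1.85 V.
I_D = (V_DD − V_GS)/R = (4.29 − 1.85) / 45.7 = 0.0534 mA.

I_D = 0.0534 mA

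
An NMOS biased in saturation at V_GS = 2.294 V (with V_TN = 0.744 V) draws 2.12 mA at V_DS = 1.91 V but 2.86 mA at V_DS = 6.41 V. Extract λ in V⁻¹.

With V_GS fixed, I_D ∝ (1 + λ V_DS) in saturation, so I_D2/I_D1 = (1 + λ V_DS2)/(1 + λ V_DS1).
2.86/2.12 = 1.349 = (1 + 6.41 λ)/(1 + 1.91 λ).
Solving: λ (I_D1 V_DS2 − I_D2 V_DS1) = I_D2 − I_D1, so λ = (2.86 − 2.12) / (2.12 × 6.41 − 2.86 × 1.91) = 0.74 / 8.13 = 0.0911 V⁻¹.

λ = 0.0911 V⁻¹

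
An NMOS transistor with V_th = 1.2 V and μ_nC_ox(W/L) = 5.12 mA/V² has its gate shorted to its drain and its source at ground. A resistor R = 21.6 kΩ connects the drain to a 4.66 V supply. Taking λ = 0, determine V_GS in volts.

With gate tied to drain, V_GS = V_DS ≥ V_GS − V_th, so the device is in saturation.
KCL at the drain: ½ k_n (V_GS − V_th)² = (V_DD − V_GS)/R.
Let x = V_GS − 1.2. Then 55.3 x² + x − 3.46 = 0, giving x = 0.241 V (positive root), so V_GS = 1.44 V.
I_D = (V_DD − V_GS)/R = (4.66 − 1.44) / 21.6 = 0.149 mA.

V_GS = 1.44 V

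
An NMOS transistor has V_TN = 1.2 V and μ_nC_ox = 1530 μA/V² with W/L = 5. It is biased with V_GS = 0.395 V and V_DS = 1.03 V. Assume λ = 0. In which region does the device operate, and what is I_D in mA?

Cutoff; I_D = 0 mA

V_GS = 0.395 V < V_TN = 1.2 V, so the transistor is in cutoff.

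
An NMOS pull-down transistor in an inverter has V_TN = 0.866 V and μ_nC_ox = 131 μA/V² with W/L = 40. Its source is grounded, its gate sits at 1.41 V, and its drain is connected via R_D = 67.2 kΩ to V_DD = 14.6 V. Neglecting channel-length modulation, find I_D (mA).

V_GS = V_G = 1.41 V, so V_ov = 1.41 − 0.866 = 0.544 V.
k_n = μ_nC_ox · (W/L) = 5.24 mA/V².
Assume saturation: I_D = ½ k_n V_ov² = 0.5 × 5.24 × 0.544² = 0.775 mA, giving V_DS = V_DD − I_D R_D = 14.6 − 0.775 × 67.2 = -37.5 V.
But -37.5 V < V_ov = 0.544 V, so the device is actually in triode.
In triode I_D = k_n[V_ov V_DS − ½ V_DS²] and I_D = (V_DD − V_DS)/R_D. Equating: 176 V_DS² − 192.6 V_DS + 14.6 = 0, giving V_DS = 0.082 V (the root below V_ov).
I_D = (14.6 − 0.082) / 67.2 = 0.216 mA.

I_D = 0.216 mA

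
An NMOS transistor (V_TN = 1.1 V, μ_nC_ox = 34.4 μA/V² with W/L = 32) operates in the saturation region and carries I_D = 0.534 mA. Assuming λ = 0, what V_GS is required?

k_n = μ_nC_ox · (W/L) = 1.101 mA/V².
In saturation I_D = ½ k_n (V_GS − V_TN)², so V_GS − V_TN = √(2 I_D / k_n) = √(2 × 0.534 / 1.101) = 0.985 V.
V_GS = 1.1 + 0.985 = 2.08 V.

V_GS = 2.08 V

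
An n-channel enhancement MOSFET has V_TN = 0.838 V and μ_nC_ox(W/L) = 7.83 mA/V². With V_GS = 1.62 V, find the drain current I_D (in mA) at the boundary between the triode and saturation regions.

At the boundary V_DS = V_ov = V_GS − V_TN = 1.62 − 0.838 = 0.782 V.
I_D = ½ k_n V_ov² = 0.5 × 7.83 × 0.782² = 2.39 mA.

I_D = 2.39 mA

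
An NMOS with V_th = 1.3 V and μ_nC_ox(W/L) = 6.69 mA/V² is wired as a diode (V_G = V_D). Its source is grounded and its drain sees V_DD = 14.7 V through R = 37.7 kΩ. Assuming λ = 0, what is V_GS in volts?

With gate tied to drain, V_GS = V_DS ≥ V_GS − V_th, so the device is in saturation.
KCL at the drain: ½ k_n (V_GS − V_th)² = (V_DD − V_GS)/R.
Let x = V_GS − 1.3. Then 126 x² + x − 13.4 = 0, giving x = 0.322 V (positive root), so V_GS = 1.62 V.
I_D = (V_DD − V_GS)/R = (14.7 − 1.62) / 37.7 = 0.347 mA.

V_GS = 1.62 V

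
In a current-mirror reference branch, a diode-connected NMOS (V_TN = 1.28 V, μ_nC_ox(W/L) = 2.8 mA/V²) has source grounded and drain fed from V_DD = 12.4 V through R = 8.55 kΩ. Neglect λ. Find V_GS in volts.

With gate tied to drain, V_GS = V_DS ≥ V_GS − V_TN, so the device is in saturation.
KCL at the drain: ½ k_n (V_GS − V_TN)² = (V_DD − V_GS)/R.
Let x = V_GS − 1.28. Then 12 x² + x − 11.12 = 0, giving x = 0.923 V (positive root), so V_GS = 2.2 V.
I_D = (V_DD − V_GS)/R = (12.4 − 2.2) / 8.55 = 1.19 mA.

V_GS = 2.20 V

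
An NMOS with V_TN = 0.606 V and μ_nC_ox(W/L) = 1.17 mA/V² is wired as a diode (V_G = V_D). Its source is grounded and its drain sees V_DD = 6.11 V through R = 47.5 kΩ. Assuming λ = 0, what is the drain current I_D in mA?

I_D = 0.107 mA

With gate tied to drain, V_GS = V_DS ≥ V_GS − V_TN, so the device is in saturation.
KCL at the drain: ½ k_n (V_GS − V_TN)² = (V_DD − V_GS)/R.
Let x = V_GS − 0.606. Then 27.8 x² + x − 5.504 = 0, giving x = 0.427 V (positive root), so V_GS = 1.03 V.
I_D = (V_DD − V_GS)/R = (6.11 − 1.03) / 47.5 = 0.107 mA.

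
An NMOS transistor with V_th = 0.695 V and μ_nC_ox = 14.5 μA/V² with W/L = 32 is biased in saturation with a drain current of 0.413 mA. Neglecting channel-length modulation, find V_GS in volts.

V_GS = 2.03 V

k_n = μ_nC_ox · (W/L) = 0.464 mA/V².
In saturation I_D = ½ k_n (V_GS − V_th)², so V_GS − V_th = √(2 I_D / k_n) = √(2 × 0.413 / 0.464) = 1.33 V.
V_GS = 0.695 + 1.33 = 2.03 V.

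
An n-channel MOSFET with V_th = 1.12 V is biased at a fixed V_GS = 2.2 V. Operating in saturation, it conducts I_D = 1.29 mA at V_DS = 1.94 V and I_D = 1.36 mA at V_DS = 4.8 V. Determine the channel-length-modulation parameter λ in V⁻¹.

With V_GS fixed, I_D ∝ (1 + λ V_DS) in saturation, so I_D2/I_D1 = (1 + λ V_DS2)/(1 + λ V_DS1).
1.36/1.29 = 1.054 = (1 + 4.8 λ)/(1 + 1.94 λ).
Solving: λ (I_D1 V_DS2 − I_D2 V_DS1) = I_D2 − I_D1, so λ = (1.36 − 1.29) / (1.29 × 4.8 − 1.36 × 1.94) = 0.07 / 3.55 = 0.0197 V⁻¹.

λ = 0.0197 V⁻¹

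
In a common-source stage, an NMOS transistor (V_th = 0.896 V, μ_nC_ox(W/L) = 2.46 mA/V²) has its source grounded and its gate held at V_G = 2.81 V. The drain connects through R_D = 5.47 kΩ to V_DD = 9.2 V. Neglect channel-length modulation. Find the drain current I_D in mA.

V_GS = V_G = 2.81 V, so V_ov = 2.81 − 0.896 = 1.91 V.
Assume saturation: I_D = ½ k_n V_ov² = 0.5 × 2.46 × 1.91² = 4.51 mA, giving V_DS = V_DD − I_D R_D = 9.2 − 4.51 × 5.47 = -15.4 V.
But -15.4 V < V_ov = 1.91 V, so the device is actually in triode.
In triode I_D = k_n[V_ov V_DS − ½ V_DS²] and I_D = (V_DD − V_DS)/R_D. Equating: 6.73 V_DS² − 26.76 V_DS + 9.2 = 0, giving V_DS = 0.38 V (the root below V_ov).
I_D = (9.2 − 0.38) / 5.47 = 1.61 mA.

I_D = 1.61 mA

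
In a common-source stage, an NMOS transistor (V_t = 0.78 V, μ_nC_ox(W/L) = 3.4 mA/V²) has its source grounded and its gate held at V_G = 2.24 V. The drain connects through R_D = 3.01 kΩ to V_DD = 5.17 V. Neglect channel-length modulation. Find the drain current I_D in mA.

V_GS = V_G = 2.24 V, so V_ov = 2.24 − 0.78 = 1.46 V.
Assume saturation: I_D = ½ k_n V_ov² = 0.5 × 3.4 × 1.46² = 3.62 mA, giving V_DS = V_DD − I_D R_D = 5.17 − 3.62 × 3.01 = -5.74 V.
But -5.74 V < V_ov = 1.46 V, so the device is actually in triode.
In triode I_D = k_n[V_ov V_DS − ½ V_DS²] and I_D = (V_DD − V_DS)/R_D. Equating: 5.12 V_DS² − 15.94 V_DS + 5.17 = 0, giving V_DS = 0.368 V (the root below V_ov).
I_D = (5.17 − 0.368) / 3.01 = 1.6 mA.

I_D = 1.60 mA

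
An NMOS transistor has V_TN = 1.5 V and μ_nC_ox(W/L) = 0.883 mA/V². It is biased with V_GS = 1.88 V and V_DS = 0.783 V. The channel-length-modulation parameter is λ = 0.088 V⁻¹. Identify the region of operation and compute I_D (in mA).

V_ov = V_GS − V_TN = 1.88 − 1.5 = 0.38 V.
Since V_DS = 0.783 V ≥ V_ov = 0.38 V, the device is in saturation.
I_D = ½ k_n V_ov² (1 + λ V_DS) = 0.5 × 0.883 × 0.38² × (1 + 0.088 × 0.783) = 0.0681 mA.

Saturation; I_D = 0.0681 mA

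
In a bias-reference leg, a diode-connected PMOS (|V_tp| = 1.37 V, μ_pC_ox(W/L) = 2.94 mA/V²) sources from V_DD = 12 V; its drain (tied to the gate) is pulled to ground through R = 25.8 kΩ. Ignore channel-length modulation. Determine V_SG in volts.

With gate tied to drain, V_SG = V_SD ≥ V_SG − |V_tp|, so the device is in saturation.
KCL at the drain: ½ k_p (V_SG − |V_tp|)² = (V_DD − V_SG)/R.
Let x = V_SG − 1.37. Then 37.9 x² + x − 10.63 = 0, giving x = 0.516 V (positive root), so V_SG = 1.89 V.
I_D = (V_DD − V_SG)/R = (12 − 1.89) / 25.8 = 0.392 mA.

V_SG = 1.89 V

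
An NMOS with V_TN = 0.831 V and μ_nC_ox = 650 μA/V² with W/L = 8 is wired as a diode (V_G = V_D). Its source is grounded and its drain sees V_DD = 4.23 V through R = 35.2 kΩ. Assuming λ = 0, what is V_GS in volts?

V_GS = 1.02 V

With gate tied to drain, V_GS = V_DS ≥ V_GS − V_TN, so the device is in saturation.
k_n = μ_nC_ox · (W/L) = 5.2 mA/V².
KCL at the drain: ½ k_n (V_GS − V_TN)² = (V_DD − V_GS)/R.
Let x = V_GS − 0.831. Then 91.5 x² + x − 3.399 = 0, giving x = 0.187 V (positive root), so V_GS = 1.02 V.
I_D = (V_DD − V_GS)/R = (4.23 − 1.02) / 35.2 = 0.0912 mA.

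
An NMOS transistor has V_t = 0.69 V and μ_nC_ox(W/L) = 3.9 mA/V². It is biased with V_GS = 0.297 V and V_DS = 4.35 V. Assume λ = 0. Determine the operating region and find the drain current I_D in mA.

Cutoff; I_D = 0 mA

V_GS = 0.297 V < V_t = 0.69 V, so the transistor is in cutoff.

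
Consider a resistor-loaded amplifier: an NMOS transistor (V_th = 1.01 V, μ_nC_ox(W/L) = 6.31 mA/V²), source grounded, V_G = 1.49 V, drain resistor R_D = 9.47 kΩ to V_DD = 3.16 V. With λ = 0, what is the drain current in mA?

V_GS = V_G = 1.49 V, so V_ov = 1.49 − 1.01 = 0.48 V.
Assume saturation: I_D = ½ k_n V_ov² = 0.5 × 6.31 × 0.48² = 0.727 mA, giving V_DS = V_DD − I_D R_D = 3.16 − 0.727 × 9.47 = -3.72 V.
But -3.72 V < V_ov = 0.48 V, so the device is actually in triode.
In triode I_D = k_n[V_ov V_DS − ½ V_DS²] and I_D = (V_DD − V_DS)/R_D. Equating: 29.9 V_DS² − 29.68 V_DS + 3.16 = 0, giving V_DS = 0.121 V (the root below V_ov).
I_D = (3.16 − 0.121) / 9.47 = 0.321 mA.

I_D = 0.321 mA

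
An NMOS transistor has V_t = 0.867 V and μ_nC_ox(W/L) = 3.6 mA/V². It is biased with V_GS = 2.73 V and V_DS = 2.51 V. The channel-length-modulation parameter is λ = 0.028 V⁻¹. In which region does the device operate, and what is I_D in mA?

Saturation; I_D = 6.69 mA

V_ov = V_GS − V_t = 2.73 − 0.867 = 1.86 V.
Since V_DS = 2.51 V ≥ V_ov = 1.86 V, the device is in saturation.
I_D = ½ k_n V_ov² (1 + λ V_DS) = 0.5 × 3.6 × 1.86² × (1 + 0.028 × 2.51) = 6.69 mA.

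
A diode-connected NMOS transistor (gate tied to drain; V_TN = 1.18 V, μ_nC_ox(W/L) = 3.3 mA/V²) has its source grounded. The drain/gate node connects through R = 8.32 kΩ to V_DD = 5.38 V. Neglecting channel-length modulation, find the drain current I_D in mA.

With gate tied to drain, V_GS = V_DS ≥ V_GS − V_TN, so the device is in saturation.
KCL at the drain: ½ k_n (V_GS − V_TN)² = (V_DD − V_GS)/R.
Let x = V_GS − 1.18. Then 13.7 x² + x − 4.2 = 0, giving x = 0.518 V (positive root), so V_GS = 1.7 V.
I_D = (V_DD − V_GS)/R = (5.38 − 1.7) / 8.32 = 0.443 mA.

I_D = 0.443 mA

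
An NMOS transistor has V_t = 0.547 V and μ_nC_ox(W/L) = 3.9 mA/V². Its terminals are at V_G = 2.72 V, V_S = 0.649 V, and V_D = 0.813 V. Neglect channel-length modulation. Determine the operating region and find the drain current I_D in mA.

V_GS = V_G − V_S = 2.72 − 0.649 = 2.07 V; V_DS = V_D − V_S = 0.813 − 0.649 = 0.164 V.
V_ov = V_GS − V_t = 2.07 − 0.547 = 1.52 V.
Since V_DS = 0.164 V < V_ov = 1.52 V, the device is in the triode region.
I_D = k_n [V_ov · V_DS − ½ V_DS²] = 3.9 × [1.52 × 0.164 − 0.5 × 0.164²] = 0.922 mA.

Triode; I_D = 0.922 mA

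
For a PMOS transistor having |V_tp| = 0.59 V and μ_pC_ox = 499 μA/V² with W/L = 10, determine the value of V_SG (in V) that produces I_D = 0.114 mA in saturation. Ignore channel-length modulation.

V_SG = 0.804 V

k_p = μ_pC_ox · (W/L) = 4.99 mA/V².
In saturation I_D = ½ k_p (V_SG − |V_tp|)², so V_SG − |V_tp| = √(2 I_D / k_p) = √(2 × 0.114 / 4.99) = 0.214 V.
V_SG = 0.59 + 0.214 = 0.804 V.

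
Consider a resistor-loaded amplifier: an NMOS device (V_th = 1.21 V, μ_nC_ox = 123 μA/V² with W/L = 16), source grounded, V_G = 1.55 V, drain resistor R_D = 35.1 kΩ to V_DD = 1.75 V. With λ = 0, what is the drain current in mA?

V_GS = V_G = 1.55 V, so V_ov = 1.55 − 1.21 = 0.34 V.
k_n = μ_nC_ox · (W/L) = 1.968 mA/V².
Assume saturation: I_D = ½ k_n V_ov² = 0.5 × 1.968 × 0.34² = 0.114 mA, giving V_DS = V_DD − I_D R_D = 1.75 − 0.114 × 35.1 = -2.24 V.
But -2.24 V < V_ov = 0.34 V, so the device is actually in triode.
In triode I_D = k_n[V_ov V_DS − ½ V_DS²] and I_D = (V_DD − V_DS)/R_D. Equating: 34.5 V_DS² − 24.49 V_DS + 1.75 = 0, giving V_DS = 0.0806 V (the root below V_ov).
I_D = (1.75 − 0.0806) / 35.1 = 0.0476 mA.

I_D = 0.0476 mA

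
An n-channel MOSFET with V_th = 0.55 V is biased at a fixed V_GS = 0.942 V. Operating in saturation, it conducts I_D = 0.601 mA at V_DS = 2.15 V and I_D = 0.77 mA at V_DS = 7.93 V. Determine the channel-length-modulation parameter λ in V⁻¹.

With V_GS fixed, I_D ∝ (1 + λ V_DS) in saturation, so I_D2/I_D1 = (1 + λ V_DS2)/(1 + λ V_DS1).
0.77/0.601 = 1.281 = (1 + 7.93 λ)/(1 + 2.15 λ).
Solving: λ (I_D1 V_DS2 − I_D2 V_DS1) = I_D2 − I_D1, so λ = (0.77 − 0.601) / (0.601 × 7.93 − 0.77 × 2.15) = 0.169 / 3.11 = 0.0543 V⁻¹.

λ = 0.0543 V⁻¹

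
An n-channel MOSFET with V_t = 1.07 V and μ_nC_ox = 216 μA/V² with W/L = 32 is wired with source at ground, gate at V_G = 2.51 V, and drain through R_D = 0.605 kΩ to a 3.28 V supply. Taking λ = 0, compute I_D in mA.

I_D = 4.49 mA

V_GS = V_G = 2.51 V, so V_ov = 2.51 − 1.07 = 1.44 V.
k_n = μ_nC_ox · (W/L) = 6.912 mA/V².
Assume saturation: I_D = ½ k_n V_ov² = 0.5 × 6.912 × 1.44² = 7.17 mA, giving V_DS = V_DD − I_D R_D = 3.28 − 7.17 × 0.605 = -1.06 V.
But -1.06 V < V_ov = 1.44 V, so the device is actually in triode.
In triode I_D = k_n[V_ov V_DS − ½ V_DS²] and I_D = (V_DD − V_DS)/R_D. Equating: 2.09 V_DS² − 7.022 V_DS + 3.28 = 0, giving V_DS = 0.561 V (the root below V_ov).
I_D = (3.28 − 0.561) / 0.605 = 4.49 mA.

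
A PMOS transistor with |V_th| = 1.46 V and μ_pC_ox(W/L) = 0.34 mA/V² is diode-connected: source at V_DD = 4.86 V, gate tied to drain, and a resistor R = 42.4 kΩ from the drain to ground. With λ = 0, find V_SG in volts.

V_SG = 2.08 V

With gate tied to drain, V_SG = V_SD ≥ V_SG − |V_th|, so the device is in saturation.
KCL at the drain: ½ k_p (V_SG − |V_th|)² = (V_DD − V_SG)/R.
Let x = V_SG − 1.46. Then 7.21 x² + x − 3.4 = 0, giving x = 0.621 V (positive root), so V_SG = 2.08 V.
I_D = (V_DD − V_SG)/R = (4.86 − 2.08) / 42.4 = 0.0655 mA.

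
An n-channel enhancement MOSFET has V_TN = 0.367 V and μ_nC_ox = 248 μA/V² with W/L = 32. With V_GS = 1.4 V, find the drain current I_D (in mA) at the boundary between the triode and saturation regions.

At the boundary V_DS = V_ov = V_GS − V_TN = 1.4 − 0.367 = 1.03 V.
k_n = μ_nC_ox · (W/L) = 7.936 mA/V².
I_D = ½ k_n V_ov² = 0.5 × 7.936 × 1.03² = 4.23 mA.

I_D = 4.23 mA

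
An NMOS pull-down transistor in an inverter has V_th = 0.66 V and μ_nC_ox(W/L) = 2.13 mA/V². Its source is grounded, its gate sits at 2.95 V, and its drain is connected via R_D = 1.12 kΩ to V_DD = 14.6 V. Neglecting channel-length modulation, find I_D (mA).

I_D = 5.58 mA

V_GS = V_G = 2.95 V, so V_ov = 2.95 − 0.66 = 2.29 V.
Assume saturation: I_D = ½ k_n V_ov² = 0.5 × 2.13 × 2.29² = 5.58 mA, giving V_DS = V_DD − I_D R_D = 14.6 − 5.58 × 1.12 = 8.34 V.
V_DS = 8.34 V ≥ V_ov = 2.29 V, confirming saturation.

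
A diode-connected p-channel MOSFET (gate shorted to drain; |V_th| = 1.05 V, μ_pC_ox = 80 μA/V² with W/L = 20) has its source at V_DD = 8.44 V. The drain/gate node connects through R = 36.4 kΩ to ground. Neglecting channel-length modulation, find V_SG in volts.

With gate tied to drain, V_SG = V_SD ≥ V_SG − |V_th|, so the device is in saturation.
k_p = μ_pC_ox · (W/L) = 1.6 mA/V².
KCL at the drain: ½ k_p (V_SG − |V_th|)² = (V_DD − V_SG)/R.
Let x = V_SG − 1.05. Then 29.1 x² + x − 7.39 = 0, giving x = 0.487 V (positive root), so V_SG = 1.54 V.
I_D = (V_DD − V_SG)/R = (8.44 − 1.54) / 36.4 = 0.19 mA.

V_SG = 1.54 V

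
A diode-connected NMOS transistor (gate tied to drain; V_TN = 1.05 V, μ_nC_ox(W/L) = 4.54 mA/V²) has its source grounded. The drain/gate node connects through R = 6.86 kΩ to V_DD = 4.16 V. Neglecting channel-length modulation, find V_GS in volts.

V_GS = 1.47 V

With gate tied to drain, V_GS = V_DS ≥ V_GS − V_TN, so the device is in saturation.
KCL at the drain: ½ k_n (V_GS − V_TN)² = (V_DD − V_GS)/R.
Let x = V_GS − 1.05. Then 15.6 x² + x − 3.11 = 0, giving x = 0.416 V (positive root), so V_GS = 1.47 V.
I_D = (V_DD − V_GS)/R = (4.16 − 1.47) / 6.86 = 0.393 mA.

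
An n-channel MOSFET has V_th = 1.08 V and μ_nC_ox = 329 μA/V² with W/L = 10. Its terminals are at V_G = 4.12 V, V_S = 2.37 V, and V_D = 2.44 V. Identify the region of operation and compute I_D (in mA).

Triode; I_D = 0.146 mA

V_GS = V_G − V_S = 4.12 − 2.37 = 1.75 V; V_DS = V_D − V_S = 2.44 − 2.37 = 0.07 V.
k_n = μ_nC_ox · (W/L) = 3.29 mA/V².
V_ov = V_GS − V_th = 1.75 − 1.08 = 0.67 V.
Since V_DS = 0.07 V < V_ov = 0.67 V, the device is in the triode region.
I_D = k_n [V_ov · V_DS − ½ V_DS²] = 3.29 × [0.67 × 0.07 − 0.5 × 0.07²] = 0.146 mA.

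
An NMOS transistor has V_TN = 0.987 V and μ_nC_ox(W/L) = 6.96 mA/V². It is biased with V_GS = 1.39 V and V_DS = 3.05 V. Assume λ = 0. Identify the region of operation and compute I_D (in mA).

V_ov = V_GS − V_TN = 1.39 − 0.987 = 0.403 V.
Since V_DS = 3.05 V ≥ V_ov = 0.403 V, the device is in saturation.
I_D = ½ k_n V_ov² = 0.5 × 6.96 × 0.403² = 0.565 mA.

Saturation; I_D = 0.565 mA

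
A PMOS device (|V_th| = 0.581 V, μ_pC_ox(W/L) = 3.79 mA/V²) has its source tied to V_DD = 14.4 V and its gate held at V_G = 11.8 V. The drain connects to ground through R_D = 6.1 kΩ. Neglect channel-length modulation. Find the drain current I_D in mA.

I_D = 2.31 mA

V_SG = V_DD − V_G = 14.4 − 11.8 = 2.6 V, so V_ov = 2.6 − 0.581 = 2.02 V.
Assume saturation: I_D = ½ k_p V_ov² = 0.5 × 3.79 × 2.02² = 7.72 mA, giving V_SD = V_DD − I_D R_D = 14.4 − 7.72 × 6.1 = -32.7 V.
But -32.7 V < V_ov = 2.02 V, so the device is actually in triode.
In triode I_D = k_p[V_ov V_SD − ½ V_SD²] and I_D = (V_DD − V_SD)/R_D. Equating: 11.6 V_SD² − 47.68 V_SD + 14.4 = 0, giving V_SD = 0.328 V (the root below V_ov).
I_D = (14.4 − 0.328) / 6.1 = 2.31 mA.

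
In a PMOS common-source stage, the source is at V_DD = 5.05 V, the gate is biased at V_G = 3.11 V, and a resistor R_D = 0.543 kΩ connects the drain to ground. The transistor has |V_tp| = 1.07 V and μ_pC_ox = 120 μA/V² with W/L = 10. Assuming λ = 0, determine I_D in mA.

I_D = 0.454 mA

V_SG = V_DD − V_G = 5.05 − 3.11 = 1.94 V, so V_ov = 1.94 − 1.07 = 0.87 V.
k_p = μ_pC_ox · (W/L) = 1.2 mA/V².
Assume saturation: I_D = ½ k_p V_ov² = 0.5 × 1.2 × 0.87² = 0.454 mA, giving V_SD = V_DD − I_D R_D = 5.05 − 0.454 × 0.543 = 4.8 V.
V_SD = 4.8 V ≥ V_ov = 0.87 V, confirming saturation.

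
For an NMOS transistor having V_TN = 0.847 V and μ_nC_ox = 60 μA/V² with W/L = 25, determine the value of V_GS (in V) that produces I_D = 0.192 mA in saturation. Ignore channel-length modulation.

V_GS = 1.35 V

k_n = μ_nC_ox · (W/L) = 1.5 mA/V².
In saturation I_D = ½ k_n (V_GS − V_TN)², so V_GS − V_TN = √(2 I_D / k_n) = √(2 × 0.192 / 1.5) = 0.506 V.
V_GS = 0.847 + 0.506 = 1.35 V.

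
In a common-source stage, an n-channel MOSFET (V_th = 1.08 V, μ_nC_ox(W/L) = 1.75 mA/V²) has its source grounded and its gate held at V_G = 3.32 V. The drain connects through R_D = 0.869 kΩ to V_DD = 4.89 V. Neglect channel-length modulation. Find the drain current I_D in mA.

I_D = 3.91 mA

V_GS = V_G = 3.32 V, so V_ov = 3.32 − 1.08 = 2.24 V.
Assume saturation: I_D = ½ k_n V_ov² = 0.5 × 1.75 × 2.24² = 4.39 mA, giving V_DS = V_DD − I_D R_D = 4.89 − 4.39 × 0.869 = 1.07 V.
But 1.07 V < V_ov = 2.24 V, so the device is actually in triode.
In triode I_D = k_n[V_ov V_DS − ½ V_DS²] and I_D = (V_DD − V_DS)/R_D. Equating: 0.76 V_DS² − 4.406 V_DS + 4.89 = 0, giving V_DS = 1.5 V (the root below V_ov).
I_D = (4.89 − 1.5) / 0.869 = 3.91 mA.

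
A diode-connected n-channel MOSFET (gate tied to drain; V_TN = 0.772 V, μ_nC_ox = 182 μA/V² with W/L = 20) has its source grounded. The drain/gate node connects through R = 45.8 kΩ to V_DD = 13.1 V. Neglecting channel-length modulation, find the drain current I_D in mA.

I_D = 0.261 mA

With gate tied to drain, V_GS = V_DS ≥ V_GS − V_TN, so the device is in saturation.
k_n = μ_nC_ox · (W/L) = 3.64 mA/V².
KCL at the drain: ½ k_n (V_GS − V_TN)² = (V_DD − V_GS)/R.
Let x = V_GS − 0.772. Then 83.4 x² + x − 12.33 = 0, giving x = 0.379 V (positive root), so V_GS = 1.15 V.
I_D = (V_DD − V_GS)/R = (13.1 − 1.15) / 45.8 = 0.261 mA.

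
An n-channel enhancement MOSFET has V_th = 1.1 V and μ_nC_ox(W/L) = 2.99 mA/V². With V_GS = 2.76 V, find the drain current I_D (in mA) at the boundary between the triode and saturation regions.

I_D = 4.12 mA

At the boundary V_DS = V_ov = V_GS − V_th = 2.76 − 1.1 = 1.66 V.
I_D = ½ k_n V_ov² = 0.5 × 2.99 × 1.66² = 4.12 mA.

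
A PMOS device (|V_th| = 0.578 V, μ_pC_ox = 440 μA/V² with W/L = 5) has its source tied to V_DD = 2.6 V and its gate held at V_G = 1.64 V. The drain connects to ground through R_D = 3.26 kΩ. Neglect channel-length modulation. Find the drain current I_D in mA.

V_SG = V_DD − V_G = 2.6 − 1.64 = 0.96 V, so V_ov = 0.96 − 0.578 = 0.382 V.
k_p = μ_pC_ox · (W/L) = 2.2 mA/V².
Assume saturation: I_D = ½ k_p V_ov² = 0.5 × 2.2 × 0.382² = 0.161 mA, giving V_SD = V_DD − I_D R_D = 2.6 − 0.161 × 3.26 = 2.08 V.
V_SD = 2.08 V ≥ V_ov = 0.382 V, confirming saturation.

I_D = 0.161 mA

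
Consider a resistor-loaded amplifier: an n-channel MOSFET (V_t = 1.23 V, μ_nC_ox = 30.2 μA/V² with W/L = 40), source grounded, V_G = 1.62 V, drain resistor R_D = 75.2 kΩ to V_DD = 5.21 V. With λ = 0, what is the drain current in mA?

I_D = 0.0668 mA

V_GS = V_G = 1.62 V, so V_ov = 1.62 − 1.23 = 0.39 V.
k_n = μ_nC_ox · (W/L) = 1.208 mA/V².
Assume saturation: I_D = ½ k_n V_ov² = 0.5 × 1.208 × 0.39² = 0.0919 mA, giving V_DS = V_DD − I_D R_D = 5.21 − 0.0919 × 75.2 = -1.7 V.
But -1.7 V < V_ov = 0.39 V, so the device is actually in triode.
In triode I_D = k_n[V_ov V_DS − ½ V_DS²] and I_D = (V_DD − V_DS)/R_D. Equating: 45.4 V_DS² − 36.43 V_DS + 5.21 = 0, giving V_DS = 0.186 V (the root below V_ov).
I_D = (5.21 − 0.186) / 75.2 = 0.0668 mA.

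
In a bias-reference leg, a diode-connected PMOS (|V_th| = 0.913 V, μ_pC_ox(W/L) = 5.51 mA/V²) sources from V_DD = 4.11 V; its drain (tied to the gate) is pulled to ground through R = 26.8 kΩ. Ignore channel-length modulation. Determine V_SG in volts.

V_SG = 1.11 V

With gate tied to drain, V_SG = V_SD ≥ V_SG − |V_th|, so the device is in saturation.
KCL at the drain: ½ k_p (V_SG − |V_th|)² = (V_DD − V_SG)/R.
Let x = V_SG − 0.913. Then 73.8 x² + x − 3.197 = 0, giving x = 0.201 V (positive root), so V_SG = 1.11 V.
I_D = (V_DD − V_SG)/R = (4.11 − 1.11) / 26.8 = 0.112 mA.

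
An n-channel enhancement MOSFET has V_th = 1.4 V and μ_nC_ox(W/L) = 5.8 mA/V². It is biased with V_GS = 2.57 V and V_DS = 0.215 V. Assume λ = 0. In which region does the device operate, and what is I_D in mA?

V_ov = V_GS − V_th = 2.57 − 1.4 = 1.17 V.
Since V_DS = 0.215 V < V_ov = 1.17 V, the device is in the triode region.
I_D = k_n [V_ov · V_DS − ½ V_DS²] = 5.8 × [1.17 × 0.215 − 0.5 × 0.215²] = 1.32 mA.

Triode; I_D = 1.32 mA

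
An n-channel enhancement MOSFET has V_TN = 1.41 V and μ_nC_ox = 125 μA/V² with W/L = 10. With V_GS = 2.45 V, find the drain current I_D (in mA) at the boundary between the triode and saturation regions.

I_D = 0.676 mA

At the boundary V_DS = V_ov = V_GS − V_TN = 2.45 − 1.41 = 1.04 V.
k_n = μ_nC_ox · (W/L) = 1.25 mA/V².
I_D = ½ k_n V_ov² = 0.5 × 1.25 × 1.04² = 0.676 mA.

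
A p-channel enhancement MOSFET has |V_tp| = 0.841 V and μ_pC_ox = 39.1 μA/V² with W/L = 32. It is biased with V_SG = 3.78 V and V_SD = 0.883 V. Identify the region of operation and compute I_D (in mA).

Triode; I_D = 2.76 mA

k_p = μ_pC_ox · (W/L) = 1.251 mA/V².
V_ov = V_SG − |V_tp| = 3.78 − 0.841 = 2.94 V.
Since V_SD = 0.883 V < V_ov = 2.94 V, the device is in the triode region.
I_D = k_p [V_ov · V_SD − ½ V_SD²] = 1.251 × [2.94 × 0.883 − 0.5 × 0.883²] = 2.76 mA.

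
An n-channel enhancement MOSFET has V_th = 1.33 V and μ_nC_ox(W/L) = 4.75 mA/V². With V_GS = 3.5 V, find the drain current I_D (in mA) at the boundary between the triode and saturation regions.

At the boundary V_DS = V_ov = V_GS − V_th = 3.5 − 1.33 = 2.17 V.
I_D = ½ k_n V_ov² = 0.5 × 4.75 × 2.17² = 11.2 mA.

I_D = 11.2 mA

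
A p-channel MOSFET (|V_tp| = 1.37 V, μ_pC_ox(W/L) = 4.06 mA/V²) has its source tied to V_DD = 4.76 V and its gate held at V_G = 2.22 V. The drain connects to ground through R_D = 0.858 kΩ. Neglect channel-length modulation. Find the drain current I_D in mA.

V_SG = V_DD − V_G = 4.76 − 2.22 = 2.54 V, so V_ov = 2.54 − 1.37 = 1.17 V.
Assume saturation: I_D = ½ k_p V_ov² = 0.5 × 4.06 × 1.17² = 2.78 mA, giving V_SD = V_DD − I_D R_D = 4.76 − 2.78 × 0.858 = 2.38 V.
V_SD = 2.38 V ≥ V_ov = 1.17 V, confirming saturation.

I_D = 2.78 mA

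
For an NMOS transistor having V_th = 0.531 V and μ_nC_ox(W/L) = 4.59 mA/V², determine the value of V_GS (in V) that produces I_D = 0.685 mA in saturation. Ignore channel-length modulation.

V_GS = 1.08 V

In saturation I_D = ½ k_n (V_GS − V_th)², so V_GS − V_th = √(2 I_D / k_n) = √(2 × 0.685 / 4.59) = 0.546 V.
V_GS = 0.531 + 0.546 = 1.08 V.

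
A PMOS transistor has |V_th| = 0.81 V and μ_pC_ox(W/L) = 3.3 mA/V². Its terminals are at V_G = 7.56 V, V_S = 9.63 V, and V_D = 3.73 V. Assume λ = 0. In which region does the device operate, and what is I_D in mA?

Saturation; I_D = 2.62 mA

V_SG = V_S − V_G = 9.63 − 7.56 = 2.07 V; V_SD = V_S − V_D = 9.63 − 3.73 = 5.9 V.
V_ov = V_SG − |V_th| = 2.07 − 0.81 = 1.26 V.
Since V_SD = 5.9 V ≥ V_ov = 1.26 V, the device is in saturation.
I_D = ½ k_p V_ov² = 0.5 × 3.3 × 1.26² = 2.62 mA.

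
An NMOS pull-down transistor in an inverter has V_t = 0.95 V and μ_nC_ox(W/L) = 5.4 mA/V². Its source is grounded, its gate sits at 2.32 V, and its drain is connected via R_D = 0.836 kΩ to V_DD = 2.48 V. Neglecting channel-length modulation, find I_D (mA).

V_GS = V_G = 2.32 V, so V_ov = 2.32 − 0.95 = 1.37 V.
Assume saturation: I_D = ½ k_n V_ov² = 0.5 × 5.4 × 1.37² = 5.07 mA, giving V_DS = V_DD − I_D R_D = 2.48 − 5.07 × 0.836 = -1.76 V.
But -1.76 V < V_ov = 1.37 V, so the device is actually in triode.
In triode I_D = k_n[V_ov V_DS − ½ V_DS²] and I_D = (V_DD − V_DS)/R_D. Equating: 2.26 V_DS² − 7.185 V_DS + 2.48 = 0, giving V_DS = 0.394 V (the root below V_ov).
I_D = (2.48 − 0.394) / 0.836 = 2.5 mA.

I_D = 2.50 mA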